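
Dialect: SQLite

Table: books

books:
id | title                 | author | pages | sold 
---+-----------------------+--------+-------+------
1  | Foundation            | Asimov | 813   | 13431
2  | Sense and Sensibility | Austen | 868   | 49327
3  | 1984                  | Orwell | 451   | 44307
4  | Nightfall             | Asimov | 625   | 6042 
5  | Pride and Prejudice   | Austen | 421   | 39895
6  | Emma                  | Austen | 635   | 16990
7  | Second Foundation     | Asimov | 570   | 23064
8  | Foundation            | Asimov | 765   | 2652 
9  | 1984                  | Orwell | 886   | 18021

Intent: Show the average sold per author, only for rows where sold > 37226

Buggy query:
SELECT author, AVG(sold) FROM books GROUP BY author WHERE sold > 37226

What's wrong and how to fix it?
Bug: Row-level WHERE must come before GROUP BY in the clause order

Fix: Place WHERE between FROM and GROUP BY

Corrected query:
SELECT author, AVG(sold) FROM books WHERE sold > 37226 GROUP BY author

Result:
author | AVG(sold)
-------+----------
Austen | 44611    
Orwell | 44307    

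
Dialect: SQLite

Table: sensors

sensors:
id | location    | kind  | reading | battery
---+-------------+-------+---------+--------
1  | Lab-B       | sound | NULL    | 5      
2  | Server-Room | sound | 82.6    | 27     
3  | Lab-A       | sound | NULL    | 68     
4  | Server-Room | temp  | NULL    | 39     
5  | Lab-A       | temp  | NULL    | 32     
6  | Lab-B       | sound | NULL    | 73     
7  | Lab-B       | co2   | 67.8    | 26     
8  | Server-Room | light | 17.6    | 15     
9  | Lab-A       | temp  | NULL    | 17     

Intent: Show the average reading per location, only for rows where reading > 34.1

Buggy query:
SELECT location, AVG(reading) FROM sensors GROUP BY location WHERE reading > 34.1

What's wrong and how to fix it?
Bug: WHERE cannot follow GROUP BY

Fix: Move the WHERE clause before GROUP BY

Corrected query:
SELECT location, AVG(reading) FROM sensors WHERE reading > 34.1 GROUP BY location

Result:
location    | AVG(reading)
------------+-------------
Lab-B       | 67.8        
Server-Room | 82.6        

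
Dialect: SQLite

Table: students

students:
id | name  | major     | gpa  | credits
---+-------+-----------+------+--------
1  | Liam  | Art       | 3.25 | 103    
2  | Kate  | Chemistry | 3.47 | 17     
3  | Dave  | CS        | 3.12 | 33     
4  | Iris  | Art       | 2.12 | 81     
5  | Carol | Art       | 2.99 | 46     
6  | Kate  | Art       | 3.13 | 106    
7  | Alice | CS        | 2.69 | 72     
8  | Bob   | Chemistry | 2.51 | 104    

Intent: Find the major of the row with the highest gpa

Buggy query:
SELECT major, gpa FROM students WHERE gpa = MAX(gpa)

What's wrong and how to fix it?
Bug: MAX(gpa) is an aggregate and cannot be used directly in WHERE

Fix: Use a subquery: WHERE gpa = (SELECT MAX(gpa) FROM students)

Corrected query:
SELECT major, gpa FROM students WHERE gpa = (SELECT MAX(gpa) FROM students)

Result:
major     | gpa 
----------+-----
Chemistry | 3.47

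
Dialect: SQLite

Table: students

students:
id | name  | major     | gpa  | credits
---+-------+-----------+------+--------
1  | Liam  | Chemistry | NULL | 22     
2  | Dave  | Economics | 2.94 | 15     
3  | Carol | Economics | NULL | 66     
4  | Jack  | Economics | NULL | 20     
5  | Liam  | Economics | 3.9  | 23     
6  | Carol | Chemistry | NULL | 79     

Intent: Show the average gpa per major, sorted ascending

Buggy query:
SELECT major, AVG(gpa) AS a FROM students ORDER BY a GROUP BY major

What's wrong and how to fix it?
Bug: GROUP BY must precede ORDER BY

Fix: Reorder: SELECT … FROM … GROUP BY … ORDER BY …

Corrected query:
SELECT major, AVG(gpa) AS a FROM students GROUP BY major ORDER BY a

Result:
major     | a   
----------+-----
Chemistry | NULL
Economics | 3.42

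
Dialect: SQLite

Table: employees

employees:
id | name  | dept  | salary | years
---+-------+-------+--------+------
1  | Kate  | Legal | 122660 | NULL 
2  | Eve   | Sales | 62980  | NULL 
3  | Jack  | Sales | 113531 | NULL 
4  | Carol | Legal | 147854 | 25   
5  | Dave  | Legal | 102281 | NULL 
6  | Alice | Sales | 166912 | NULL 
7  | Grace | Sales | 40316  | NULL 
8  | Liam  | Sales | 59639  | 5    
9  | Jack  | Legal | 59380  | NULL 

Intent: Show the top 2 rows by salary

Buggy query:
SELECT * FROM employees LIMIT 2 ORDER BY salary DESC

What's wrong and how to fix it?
Bug: LIMIT must come after ORDER BY

Fix: Sort with ORDER BY, then apply LIMIT

Corrected query:
SELECT * FROM employees ORDER BY salary DESC LIMIT 2

Result:
id | name  | dept  | salary | years
---+-------+-------+--------+------
6  | Alice | Sales | 166912 | NULL 
4  | Carol | Legal | 147854 | 25   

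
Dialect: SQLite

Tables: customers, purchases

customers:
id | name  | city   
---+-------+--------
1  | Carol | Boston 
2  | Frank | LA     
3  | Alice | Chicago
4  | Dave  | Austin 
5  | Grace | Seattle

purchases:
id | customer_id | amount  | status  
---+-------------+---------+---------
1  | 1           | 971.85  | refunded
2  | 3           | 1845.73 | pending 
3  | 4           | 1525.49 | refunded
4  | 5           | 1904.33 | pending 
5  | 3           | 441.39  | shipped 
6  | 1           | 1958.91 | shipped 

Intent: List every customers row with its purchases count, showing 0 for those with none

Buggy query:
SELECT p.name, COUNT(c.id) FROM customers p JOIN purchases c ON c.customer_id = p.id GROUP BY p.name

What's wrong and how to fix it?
Bug: INNER JOIN drops customers rows that have no matching purchases rows

Fix: Use LEFT JOIN so parents without children still appear (COUNT(c.id) gives 0)

Corrected query:
SELECT p.name, COUNT(c.id) FROM customers p LEFT JOIN purchases c ON c.customer_id = p.id GROUP BY p.name

Result:
name  | COUNT(c.id)
------+------------
Alice | 2          
Carol | 2          
Dave  | 1          
Frank | 0          
Grace | 1          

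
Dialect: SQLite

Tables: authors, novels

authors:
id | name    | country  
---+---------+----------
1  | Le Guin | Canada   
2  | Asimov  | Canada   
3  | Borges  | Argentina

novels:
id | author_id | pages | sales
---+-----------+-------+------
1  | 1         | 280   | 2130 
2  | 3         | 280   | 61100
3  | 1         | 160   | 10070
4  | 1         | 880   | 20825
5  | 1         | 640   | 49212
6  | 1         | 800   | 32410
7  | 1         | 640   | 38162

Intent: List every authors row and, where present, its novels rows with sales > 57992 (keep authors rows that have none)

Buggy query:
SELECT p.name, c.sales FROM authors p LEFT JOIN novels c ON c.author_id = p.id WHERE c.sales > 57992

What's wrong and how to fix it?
Bug: Filtering c.sales in WHERE discards the NULL rows produced by LEFT JOIN, turning it into an inner join

Fix: Put 'c.sales > 57992' in the JOIN's ON clause instead of WHERE

Corrected query:
SELECT p.name, c.sales FROM authors p LEFT JOIN novels c ON c.author_id = p.id AND c.sales > 57992

Result:
name    | sales
--------+------
Le Guin | NULL 
Asimov  | NULL 
Borges  | 61100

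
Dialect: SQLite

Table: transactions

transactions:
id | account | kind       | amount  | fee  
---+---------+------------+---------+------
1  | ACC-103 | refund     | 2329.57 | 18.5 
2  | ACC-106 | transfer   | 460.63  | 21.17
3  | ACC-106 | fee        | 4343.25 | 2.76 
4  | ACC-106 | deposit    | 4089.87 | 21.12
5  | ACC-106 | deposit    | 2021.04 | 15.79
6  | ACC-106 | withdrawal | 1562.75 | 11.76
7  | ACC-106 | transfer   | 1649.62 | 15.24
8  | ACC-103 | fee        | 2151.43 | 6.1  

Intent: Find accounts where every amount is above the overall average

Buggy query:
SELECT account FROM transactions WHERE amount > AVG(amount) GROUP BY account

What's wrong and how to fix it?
Bug: AVG() is an aggregate; it can't sit directly in WHERE

Fix: Compute the overall average in a scalar subquery and compare each group's MIN against it in HAVING

Corrected query:
SELECT account FROM transactions GROUP BY account HAVING MIN(amount) > (SELECT AVG(amount) FROM transactions)

Result:
(no rows)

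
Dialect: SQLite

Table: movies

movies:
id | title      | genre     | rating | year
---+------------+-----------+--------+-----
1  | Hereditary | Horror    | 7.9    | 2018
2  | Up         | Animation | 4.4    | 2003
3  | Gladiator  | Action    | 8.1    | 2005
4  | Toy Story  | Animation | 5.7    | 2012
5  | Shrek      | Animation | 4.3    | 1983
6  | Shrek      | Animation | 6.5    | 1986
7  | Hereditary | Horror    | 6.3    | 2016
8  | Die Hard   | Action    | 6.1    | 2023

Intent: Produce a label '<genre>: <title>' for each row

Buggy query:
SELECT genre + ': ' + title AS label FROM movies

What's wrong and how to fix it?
Bug: SQLite uses || for string concatenation; + coerces text to numbers (yielding 0)

Fix: Use the || operator for string concatenation

Corrected query:
SELECT genre || ': ' || title AS label FROM movies

Result:
label               
--------------------
Horror: Hereditary  
Animation: Up       
Action: Gladiator   
Animation: Toy Story
Animation: Shrek    
Animation: Shrek    
Horror: Hereditary  
Action: Die Hard    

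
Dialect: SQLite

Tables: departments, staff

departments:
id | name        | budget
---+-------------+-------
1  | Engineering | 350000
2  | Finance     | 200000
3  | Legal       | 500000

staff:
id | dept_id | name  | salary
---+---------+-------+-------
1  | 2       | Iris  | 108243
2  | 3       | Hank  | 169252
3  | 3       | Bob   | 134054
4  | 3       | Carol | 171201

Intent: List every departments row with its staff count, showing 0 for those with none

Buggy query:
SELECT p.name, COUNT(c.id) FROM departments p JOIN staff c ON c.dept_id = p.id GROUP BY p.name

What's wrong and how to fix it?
Bug: An inner join excludes parents with zero children

Fix: Use LEFT JOIN so parents without children still appear (COUNT(c.id) gives 0)

Corrected query:
SELECT p.name, COUNT(c.id) FROM departments p LEFT JOIN staff c ON c.dept_id = p.id GROUP BY p.name

Result:
name        | COUNT(c.id)
------------+------------
Engineering | 0          
Finance     | 1          
Legal       | 3          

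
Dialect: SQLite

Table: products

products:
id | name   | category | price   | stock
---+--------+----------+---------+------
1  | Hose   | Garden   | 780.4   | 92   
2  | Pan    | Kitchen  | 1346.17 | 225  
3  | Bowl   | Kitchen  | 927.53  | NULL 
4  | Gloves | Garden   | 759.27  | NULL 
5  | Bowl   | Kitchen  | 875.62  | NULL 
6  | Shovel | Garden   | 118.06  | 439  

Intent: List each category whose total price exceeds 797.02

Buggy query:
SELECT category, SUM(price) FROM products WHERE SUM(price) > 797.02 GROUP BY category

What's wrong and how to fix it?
Bug: SUM(price) is an aggregate, but WHERE filters rows before aggregation

Fix: Use HAVING (which filters groups after aggregation) instead of WHERE

Corrected query:
SELECT category, SUM(price) FROM products GROUP BY category HAVING SUM(price) > 797.02

Result:
category | SUM(price)
---------+-----------
Garden   | 1657.73   
Kitchen  | 3149.32   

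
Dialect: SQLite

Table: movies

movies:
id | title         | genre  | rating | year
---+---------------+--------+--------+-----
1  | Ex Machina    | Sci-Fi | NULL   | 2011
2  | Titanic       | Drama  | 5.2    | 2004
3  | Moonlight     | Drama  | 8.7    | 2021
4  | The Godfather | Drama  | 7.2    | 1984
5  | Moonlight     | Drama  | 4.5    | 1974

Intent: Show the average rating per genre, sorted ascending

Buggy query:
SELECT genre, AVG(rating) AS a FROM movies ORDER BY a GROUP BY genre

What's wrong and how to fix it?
Bug: GROUP BY must precede ORDER BY

Fix: Move ORDER BY to the end, after GROUP BY

Corrected query:
SELECT genre, AVG(rating) AS a FROM movies GROUP BY genre ORDER BY a

Result:
genre  | a   
-------+-----
Sci-Fi | NULL
Drama  | 6.4 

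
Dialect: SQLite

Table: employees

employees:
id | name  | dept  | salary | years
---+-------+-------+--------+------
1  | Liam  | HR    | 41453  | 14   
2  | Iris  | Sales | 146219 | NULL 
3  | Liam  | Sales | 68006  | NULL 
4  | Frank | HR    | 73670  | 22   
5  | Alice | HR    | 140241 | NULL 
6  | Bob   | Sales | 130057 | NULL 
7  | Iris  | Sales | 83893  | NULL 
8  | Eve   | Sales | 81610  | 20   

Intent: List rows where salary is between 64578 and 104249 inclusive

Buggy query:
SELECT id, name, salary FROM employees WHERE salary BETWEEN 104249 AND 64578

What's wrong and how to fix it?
Bug: The bounds are reversed; BETWEEN a AND b requires a <= b to match anything

Fix: Write BETWEEN 64578 AND 104249

Corrected query:
SELECT id, name, salary FROM employees WHERE salary BETWEEN 64578 AND 104249

Result:
id | name  | salary
---+-------+-------
3  | Liam  | 68006 
4  | Frank | 73670 
7  | Iris  | 83893 
8  | Eve   | 81610 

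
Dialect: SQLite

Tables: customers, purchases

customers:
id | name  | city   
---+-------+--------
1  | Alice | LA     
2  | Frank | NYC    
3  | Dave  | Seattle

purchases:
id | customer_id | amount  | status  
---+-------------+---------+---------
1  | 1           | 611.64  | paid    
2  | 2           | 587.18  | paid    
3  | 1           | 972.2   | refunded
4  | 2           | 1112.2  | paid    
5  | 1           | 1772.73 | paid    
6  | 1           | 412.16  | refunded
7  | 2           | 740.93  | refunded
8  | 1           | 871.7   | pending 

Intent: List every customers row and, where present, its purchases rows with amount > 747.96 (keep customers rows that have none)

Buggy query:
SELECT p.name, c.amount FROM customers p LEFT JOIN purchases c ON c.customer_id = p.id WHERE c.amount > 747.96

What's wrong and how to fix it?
Bug: Filtering c.amount in WHERE discards the NULL rows produced by LEFT JOIN, turning it into an inner join

Fix: Move the right-table condition into the ON clause so unmatched parents are kept

Corrected query:
SELECT p.name, c.amount FROM customers p LEFT JOIN purchases c ON c.customer_id = p.id AND c.amount > 747.96

Result:
name  | amount 
------+--------
Alice | 871.7  
Alice | 972.2  
Alice | 1772.73
Frank | 1112.2 
Dave  | NULL   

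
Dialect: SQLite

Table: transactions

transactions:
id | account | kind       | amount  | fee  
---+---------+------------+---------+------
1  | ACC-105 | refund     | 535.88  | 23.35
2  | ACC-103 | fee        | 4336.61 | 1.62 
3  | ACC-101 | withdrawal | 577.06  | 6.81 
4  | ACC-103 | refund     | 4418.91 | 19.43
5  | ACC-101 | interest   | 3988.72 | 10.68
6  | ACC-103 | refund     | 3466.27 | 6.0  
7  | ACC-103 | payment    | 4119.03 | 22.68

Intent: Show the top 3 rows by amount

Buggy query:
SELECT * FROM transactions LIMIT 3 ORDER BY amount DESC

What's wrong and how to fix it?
Bug: ORDER BY cannot follow LIMIT; LIMIT is the final clause

Fix: Sort with ORDER BY, then apply LIMIT

Corrected query:
SELECT * FROM transactions ORDER BY amount DESC LIMIT 3

Result:
id | account | kind    | amount  | fee  
---+---------+---------+---------+------
4  | ACC-103 | refund  | 4418.91 | 19.43
2  | ACC-103 | fee     | 4336.61 | 1.62 
7  | ACC-103 | payment | 4119.03 | 22.68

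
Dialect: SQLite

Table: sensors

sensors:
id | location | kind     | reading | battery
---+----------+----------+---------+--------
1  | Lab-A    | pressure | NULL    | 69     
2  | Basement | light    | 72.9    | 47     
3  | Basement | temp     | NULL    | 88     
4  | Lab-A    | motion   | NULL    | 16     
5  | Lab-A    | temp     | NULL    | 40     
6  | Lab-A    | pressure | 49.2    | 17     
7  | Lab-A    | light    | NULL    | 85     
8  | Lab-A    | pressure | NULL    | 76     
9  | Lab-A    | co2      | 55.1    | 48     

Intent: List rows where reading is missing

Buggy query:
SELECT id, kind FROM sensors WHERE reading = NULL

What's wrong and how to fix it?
Bug: '= NULL' is always unknown in SQL three-valued logic, so no rows match

Fix: Replace '= NULL' with 'IS NULL'

Corrected query:
SELECT id, kind FROM sensors WHERE reading IS NULL

Result:
id | kind    
---+---------
1  | pressure
3  | temp    
4  | motion  
5  | temp    
7  | light   
8  | pressure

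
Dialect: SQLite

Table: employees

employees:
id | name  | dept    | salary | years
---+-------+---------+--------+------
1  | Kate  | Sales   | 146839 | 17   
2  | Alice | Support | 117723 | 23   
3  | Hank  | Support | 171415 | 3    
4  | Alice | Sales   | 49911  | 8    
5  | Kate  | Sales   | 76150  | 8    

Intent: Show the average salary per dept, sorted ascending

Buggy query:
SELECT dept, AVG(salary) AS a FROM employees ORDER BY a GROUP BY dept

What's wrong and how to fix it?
Bug: ORDER BY appears before GROUP BY; SQL clause order requires GROUP BY first

Fix: Reorder: SELECT … FROM … GROUP BY … ORDER BY …

Corrected query:
SELECT dept, AVG(salary) AS a FROM employees GROUP BY dept ORDER BY a

Result:
dept    | a           
--------+-------------
Sales   | 90966.666667
Support | 144569      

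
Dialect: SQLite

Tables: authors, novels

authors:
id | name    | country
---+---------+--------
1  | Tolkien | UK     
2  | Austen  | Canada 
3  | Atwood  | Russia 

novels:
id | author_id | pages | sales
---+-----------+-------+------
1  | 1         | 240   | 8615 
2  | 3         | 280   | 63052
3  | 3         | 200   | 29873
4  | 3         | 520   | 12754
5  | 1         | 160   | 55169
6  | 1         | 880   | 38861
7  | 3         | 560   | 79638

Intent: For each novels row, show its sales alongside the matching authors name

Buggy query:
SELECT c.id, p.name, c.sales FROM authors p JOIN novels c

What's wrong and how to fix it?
Bug: Missing join condition: each novels row is matched to all authors rows instead of just its own

Fix: Specify the join condition linking the foreign key to the parent id

Corrected query:
SELECT c.id, p.name, c.sales FROM authors p JOIN novels c ON c.author_id = p.id

Result:
id | name    | sales
---+---------+------
1  | Tolkien | 8615 
2  | Atwood  | 63052
3  | Atwood  | 29873
4  | Atwood  | 12754
5  | Tolkien | 55169
6  | Tolkien | 38861
7  | Atwood  | 79638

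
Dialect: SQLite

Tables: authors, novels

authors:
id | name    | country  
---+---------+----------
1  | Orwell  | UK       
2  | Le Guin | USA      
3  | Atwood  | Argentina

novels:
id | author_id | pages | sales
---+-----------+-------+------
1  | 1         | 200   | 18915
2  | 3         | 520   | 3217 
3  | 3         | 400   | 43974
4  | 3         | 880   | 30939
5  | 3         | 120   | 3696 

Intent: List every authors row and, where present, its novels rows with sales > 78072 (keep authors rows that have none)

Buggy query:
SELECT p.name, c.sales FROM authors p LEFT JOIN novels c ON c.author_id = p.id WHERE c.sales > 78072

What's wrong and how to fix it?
Bug: A WHERE condition on the right-hand table after LEFT JOIN drops unmatched parents

Fix: Move the right-table condition into the ON clause so unmatched parents are kept

Corrected query:
SELECT p.name, c.sales FROM authors p LEFT JOIN novels c ON c.author_id = p.id AND c.sales > 78072

Result:
name    | sales
--------+------
Orwell  | NULL 
Le Guin | NULL 
Atwood  | NULL 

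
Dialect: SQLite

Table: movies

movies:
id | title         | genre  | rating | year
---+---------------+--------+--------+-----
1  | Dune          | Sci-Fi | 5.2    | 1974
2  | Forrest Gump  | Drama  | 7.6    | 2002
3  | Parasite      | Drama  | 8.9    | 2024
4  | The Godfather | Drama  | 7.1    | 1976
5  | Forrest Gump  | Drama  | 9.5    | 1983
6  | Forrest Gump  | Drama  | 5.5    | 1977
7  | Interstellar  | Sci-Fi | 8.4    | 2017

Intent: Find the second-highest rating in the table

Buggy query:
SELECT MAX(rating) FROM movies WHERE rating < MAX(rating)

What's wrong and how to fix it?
Bug: The inner MAX is an aggregate inside WHERE, which is not allowed

Fix: Compute the overall MAX in a subquery, then take MAX of rows below it

Corrected query:
SELECT MAX(rating) FROM movies WHERE rating < (SELECT MAX(rating) FROM movies)

Result:
MAX(rating)
-----------
8.9        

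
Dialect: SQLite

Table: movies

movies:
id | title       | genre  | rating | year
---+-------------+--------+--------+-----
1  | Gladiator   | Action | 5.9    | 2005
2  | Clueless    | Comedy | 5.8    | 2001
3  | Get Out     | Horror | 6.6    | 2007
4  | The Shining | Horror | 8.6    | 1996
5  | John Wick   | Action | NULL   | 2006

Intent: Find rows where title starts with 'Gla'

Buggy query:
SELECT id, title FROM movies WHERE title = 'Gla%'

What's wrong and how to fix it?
Bug: '=' compares the literal string including the % character; pattern matching needs LIKE

Fix: Replace '=' with LIKE so 'Gla%' is treated as a pattern

Corrected query:
SELECT id, title FROM movies WHERE title LIKE 'Gla%'

Result:
id | title    
---+----------
1  | Gladiator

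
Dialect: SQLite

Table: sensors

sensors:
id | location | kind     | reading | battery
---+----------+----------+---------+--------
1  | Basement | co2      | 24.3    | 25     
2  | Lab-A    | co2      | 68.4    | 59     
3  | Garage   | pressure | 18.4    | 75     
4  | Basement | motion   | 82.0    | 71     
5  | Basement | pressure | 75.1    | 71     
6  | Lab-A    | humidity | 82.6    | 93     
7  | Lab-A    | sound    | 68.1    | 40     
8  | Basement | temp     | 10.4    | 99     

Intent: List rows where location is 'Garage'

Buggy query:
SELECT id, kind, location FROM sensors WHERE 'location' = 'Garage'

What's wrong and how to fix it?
Bug: Single quotes denote string literals in SQL; the column name is being compared as a constant string

Fix: Reference the column as location without single quotes

Corrected query:
SELECT id, kind, location FROM sensors WHERE location = 'Garage'

Result:
id | kind     | location
---+----------+---------
3  | pressure | Garage  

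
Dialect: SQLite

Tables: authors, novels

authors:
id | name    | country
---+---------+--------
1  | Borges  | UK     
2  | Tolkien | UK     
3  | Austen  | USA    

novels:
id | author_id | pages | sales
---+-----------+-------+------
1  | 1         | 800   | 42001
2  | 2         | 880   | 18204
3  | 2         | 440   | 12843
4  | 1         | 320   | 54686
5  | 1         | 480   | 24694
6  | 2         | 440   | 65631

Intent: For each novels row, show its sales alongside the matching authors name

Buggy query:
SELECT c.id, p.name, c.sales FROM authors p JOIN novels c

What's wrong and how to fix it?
Bug: JOIN with no ON clause produces a cartesian product; every novels row pairs with every authors row

Fix: Specify the join condition linking the foreign key to the parent id

Corrected query:
SELECT c.id, p.name, c.sales FROM authors p JOIN novels c ON c.author_id = p.id

Result:
id | name    | sales
---+---------+------
1  | Borges  | 42001
2  | Tolkien | 18204
3  | Tolkien | 12843
4  | Borges  | 54686
5  | Borges  | 24694
6  | Tolkien | 65631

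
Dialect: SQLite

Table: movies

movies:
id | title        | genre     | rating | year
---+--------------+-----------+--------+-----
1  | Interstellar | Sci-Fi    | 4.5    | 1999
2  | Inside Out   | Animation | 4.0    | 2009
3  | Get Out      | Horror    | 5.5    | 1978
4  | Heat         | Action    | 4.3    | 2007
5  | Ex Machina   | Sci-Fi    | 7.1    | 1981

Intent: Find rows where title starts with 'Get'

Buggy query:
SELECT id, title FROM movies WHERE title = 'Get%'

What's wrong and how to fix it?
Bug: Wildcards only work with LIKE; '=' treats '%' as a literal character

Fix: Replace '=' with LIKE so 'Get%' is treated as a pattern

Corrected query:
SELECT id, title FROM movies WHERE title LIKE 'Get%'

Result:
id | title  
---+--------
3  | Get Out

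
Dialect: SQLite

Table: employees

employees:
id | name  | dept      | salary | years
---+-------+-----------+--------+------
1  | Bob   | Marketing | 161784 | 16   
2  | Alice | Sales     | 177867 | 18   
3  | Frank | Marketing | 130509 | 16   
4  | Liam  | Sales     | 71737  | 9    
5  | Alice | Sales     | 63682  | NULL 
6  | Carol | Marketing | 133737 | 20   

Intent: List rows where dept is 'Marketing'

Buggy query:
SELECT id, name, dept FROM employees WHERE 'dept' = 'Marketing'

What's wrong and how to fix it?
Bug: Single quotes denote string literals in SQL; the column name is being compared as a constant string

Fix: Reference the column as dept without single quotes

Corrected query:
SELECT id, name, dept FROM employees WHERE dept = 'Marketing'

Result:
id | name  | dept     
---+-------+----------
1  | Bob   | Marketing
3  | Frank | Marketing
6  | Carol | Marketing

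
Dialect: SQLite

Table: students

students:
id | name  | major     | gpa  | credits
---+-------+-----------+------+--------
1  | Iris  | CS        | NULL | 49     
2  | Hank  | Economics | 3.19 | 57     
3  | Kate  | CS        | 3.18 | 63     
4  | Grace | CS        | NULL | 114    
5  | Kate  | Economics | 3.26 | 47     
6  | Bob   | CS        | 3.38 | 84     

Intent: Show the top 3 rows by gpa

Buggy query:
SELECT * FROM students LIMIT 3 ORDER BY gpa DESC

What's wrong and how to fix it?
Bug: LIMIT must come after ORDER BY

Fix: Swap the clauses: ORDER BY first, then LIMIT

Corrected query:
SELECT * FROM students ORDER BY gpa DESC LIMIT 3

Result:
id | name | major     | gpa  | credits
---+------+-----------+------+--------
6  | Bob  | CS        | 3.38 | 84     
5  | Kate | Economics | 3.26 | 47     
2  | Hank | Economics | 3.19 | 57     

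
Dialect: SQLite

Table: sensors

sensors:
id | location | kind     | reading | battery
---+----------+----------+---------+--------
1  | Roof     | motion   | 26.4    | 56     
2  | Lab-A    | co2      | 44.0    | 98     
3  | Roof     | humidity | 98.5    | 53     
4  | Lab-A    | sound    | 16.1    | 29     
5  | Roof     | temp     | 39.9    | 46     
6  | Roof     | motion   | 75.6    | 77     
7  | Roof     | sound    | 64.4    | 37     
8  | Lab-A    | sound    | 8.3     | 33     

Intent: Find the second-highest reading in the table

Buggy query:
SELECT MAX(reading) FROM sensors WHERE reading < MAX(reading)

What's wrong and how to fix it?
Bug: The inner MAX is an aggregate inside WHERE, which is not allowed

Fix: Put the inner MAX in a scalar subquery

Corrected query:
SELECT MAX(reading) FROM sensors WHERE reading < (SELECT MAX(reading) FROM sensors)

Result:
MAX(reading)
------------
75.6        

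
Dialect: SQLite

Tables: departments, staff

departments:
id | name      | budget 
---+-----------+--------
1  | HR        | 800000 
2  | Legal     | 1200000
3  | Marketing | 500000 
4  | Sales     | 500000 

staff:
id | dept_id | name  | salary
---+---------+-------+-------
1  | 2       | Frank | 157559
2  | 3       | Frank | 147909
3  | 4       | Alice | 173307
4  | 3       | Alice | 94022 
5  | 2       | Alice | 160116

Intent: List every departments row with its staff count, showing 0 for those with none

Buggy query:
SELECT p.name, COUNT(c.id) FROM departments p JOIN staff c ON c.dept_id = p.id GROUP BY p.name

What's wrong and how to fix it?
Bug: An inner join excludes parents with zero children

Fix: Use LEFT JOIN so parents without children still appear (COUNT(c.id) gives 0)

Corrected query:
SELECT p.name, COUNT(c.id) FROM departments p LEFT JOIN staff c ON c.dept_id = p.id GROUP BY p.name

Result:
name      | COUNT(c.id)
----------+------------
HR        | 0          
Legal     | 2          
Marketing | 2          
Sales     | 1          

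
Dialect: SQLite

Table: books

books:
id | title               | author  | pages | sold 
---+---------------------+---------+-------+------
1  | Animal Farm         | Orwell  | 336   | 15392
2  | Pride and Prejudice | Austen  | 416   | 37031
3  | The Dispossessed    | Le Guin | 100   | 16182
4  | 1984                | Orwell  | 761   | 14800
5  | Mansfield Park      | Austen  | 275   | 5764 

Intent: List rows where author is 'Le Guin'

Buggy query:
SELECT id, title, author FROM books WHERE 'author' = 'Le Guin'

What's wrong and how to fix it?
Bug: Single quotes denote string literals in SQL; the column name is being compared as a constant string

Fix: Remove the quotes around the column name (or use double quotes for an identifier)

Corrected query:
SELECT id, title, author FROM books WHERE author = 'Le Guin'

Result:
id | title            | author 
---+------------------+--------
3  | The Dispossessed | Le Guin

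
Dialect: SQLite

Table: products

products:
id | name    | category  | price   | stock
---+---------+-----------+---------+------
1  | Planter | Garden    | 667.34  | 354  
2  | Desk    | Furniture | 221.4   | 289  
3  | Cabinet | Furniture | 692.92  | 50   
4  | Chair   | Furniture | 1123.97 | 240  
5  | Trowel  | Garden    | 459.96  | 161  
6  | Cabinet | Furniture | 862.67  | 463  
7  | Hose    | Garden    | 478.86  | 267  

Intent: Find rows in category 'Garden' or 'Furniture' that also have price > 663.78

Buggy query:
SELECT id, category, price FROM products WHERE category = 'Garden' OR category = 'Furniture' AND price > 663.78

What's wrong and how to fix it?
Bug: AND binds tighter than OR, so this parses as category = 'Garden' OR (category = 'Furniture' AND price > 663.78)

Fix: Add parentheses around the OR so the AND applies to both alternatives

Corrected query:
SELECT id, category, price FROM products WHERE (category = 'Garden' OR category = 'Furniture') AND price > 663.78

Result:
id | category  | price  
---+-----------+--------
1  | Garden    | 667.34 
3  | Furniture | 692.92 
4  | Furniture | 1123.97
6  | Furniture | 862.67 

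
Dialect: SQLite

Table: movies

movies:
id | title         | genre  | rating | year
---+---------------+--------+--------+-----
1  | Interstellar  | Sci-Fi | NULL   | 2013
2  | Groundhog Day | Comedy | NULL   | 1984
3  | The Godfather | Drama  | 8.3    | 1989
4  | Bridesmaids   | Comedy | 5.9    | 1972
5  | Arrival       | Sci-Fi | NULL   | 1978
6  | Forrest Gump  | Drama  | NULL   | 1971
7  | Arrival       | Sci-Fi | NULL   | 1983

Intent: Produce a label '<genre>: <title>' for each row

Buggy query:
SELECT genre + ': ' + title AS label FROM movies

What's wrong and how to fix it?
Bug: '+' is numeric addition; on text columns SQLite converts them to 0 instead of concatenating

Fix: Replace + with || to concatenate text

Corrected query:
SELECT genre || ': ' || title AS label FROM movies

Result:
label                
---------------------
Sci-Fi: Interstellar 
Comedy: Groundhog Day
Drama: The Godfather 
Comedy: Bridesmaids  
Sci-Fi: Arrival      
Drama: Forrest Gump  
Sci-Fi: Arrival      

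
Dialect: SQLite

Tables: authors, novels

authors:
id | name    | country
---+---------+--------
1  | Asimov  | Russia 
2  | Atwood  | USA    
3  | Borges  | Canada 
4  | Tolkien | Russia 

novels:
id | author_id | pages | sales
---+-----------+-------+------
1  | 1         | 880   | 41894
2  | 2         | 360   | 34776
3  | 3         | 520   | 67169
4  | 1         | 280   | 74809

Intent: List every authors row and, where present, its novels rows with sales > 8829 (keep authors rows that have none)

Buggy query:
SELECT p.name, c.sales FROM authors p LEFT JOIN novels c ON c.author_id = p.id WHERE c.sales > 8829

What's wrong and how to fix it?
Bug: A WHERE condition on the right-hand table after LEFT JOIN drops unmatched parents

Fix: Move the right-table condition into the ON clause so unmatched parents are kept

Corrected query:
SELECT p.name, c.sales FROM authors p LEFT JOIN novels c ON c.author_id = p.id AND c.sales > 8829

Result:
name    | sales
--------+------
Asimov  | 41894
Asimov  | 74809
Atwood  | 34776
Borges  | 67169
Tolkien | NULL 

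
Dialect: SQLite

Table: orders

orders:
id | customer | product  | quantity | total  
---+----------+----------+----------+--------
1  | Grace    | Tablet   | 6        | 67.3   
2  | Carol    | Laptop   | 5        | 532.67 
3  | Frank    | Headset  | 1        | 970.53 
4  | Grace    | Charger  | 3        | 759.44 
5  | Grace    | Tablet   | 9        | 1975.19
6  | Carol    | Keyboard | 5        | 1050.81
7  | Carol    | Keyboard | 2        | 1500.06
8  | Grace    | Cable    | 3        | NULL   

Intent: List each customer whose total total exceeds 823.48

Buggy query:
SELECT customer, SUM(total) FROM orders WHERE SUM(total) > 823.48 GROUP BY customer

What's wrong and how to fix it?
Bug: Aggregate functions cannot appear in a WHERE clause

Fix: Move the aggregate condition to a HAVING clause

Corrected query:
SELECT customer, SUM(total) FROM orders GROUP BY customer HAVING SUM(total) > 823.48

Result:
customer | SUM(total)
---------+-----------
Carol    | 3083.54   
Frank    | 970.53    
Grace    | 2801.93   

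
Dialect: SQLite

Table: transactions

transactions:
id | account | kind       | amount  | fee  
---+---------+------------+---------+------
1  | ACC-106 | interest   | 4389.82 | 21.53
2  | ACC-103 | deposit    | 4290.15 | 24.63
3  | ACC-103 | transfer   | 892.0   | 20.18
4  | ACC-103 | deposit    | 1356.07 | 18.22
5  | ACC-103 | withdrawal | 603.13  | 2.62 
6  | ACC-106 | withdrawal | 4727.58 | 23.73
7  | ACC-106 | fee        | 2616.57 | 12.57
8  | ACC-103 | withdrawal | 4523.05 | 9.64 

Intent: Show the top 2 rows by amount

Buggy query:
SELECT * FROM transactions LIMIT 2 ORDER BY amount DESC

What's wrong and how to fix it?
Bug: ORDER BY cannot follow LIMIT; LIMIT is the final clause

Fix: Swap the clauses: ORDER BY first, then LIMIT

Corrected query:
SELECT * FROM transactions ORDER BY amount DESC LIMIT 2

Result:
id | account | kind       | amount  | fee  
---+---------+------------+---------+------
6  | ACC-106 | withdrawal | 4727.58 | 23.73
8  | ACC-103 | withdrawal | 4523.05 | 9.64 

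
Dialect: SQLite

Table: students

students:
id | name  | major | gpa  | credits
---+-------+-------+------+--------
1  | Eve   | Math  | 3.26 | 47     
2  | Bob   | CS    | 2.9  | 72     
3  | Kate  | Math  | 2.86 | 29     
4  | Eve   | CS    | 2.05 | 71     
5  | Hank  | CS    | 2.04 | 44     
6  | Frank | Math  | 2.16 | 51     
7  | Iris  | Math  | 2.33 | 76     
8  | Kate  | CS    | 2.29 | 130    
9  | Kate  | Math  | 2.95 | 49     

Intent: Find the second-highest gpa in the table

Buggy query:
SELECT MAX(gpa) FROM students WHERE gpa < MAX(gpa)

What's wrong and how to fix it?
Bug: The inner MAX is an aggregate inside WHERE, which is not allowed

Fix: Put the inner MAX in a scalar subquery

Corrected query:
SELECT MAX(gpa) FROM students WHERE gpa < (SELECT MAX(gpa) FROM students)

Result:
MAX(gpa)
--------
2.95    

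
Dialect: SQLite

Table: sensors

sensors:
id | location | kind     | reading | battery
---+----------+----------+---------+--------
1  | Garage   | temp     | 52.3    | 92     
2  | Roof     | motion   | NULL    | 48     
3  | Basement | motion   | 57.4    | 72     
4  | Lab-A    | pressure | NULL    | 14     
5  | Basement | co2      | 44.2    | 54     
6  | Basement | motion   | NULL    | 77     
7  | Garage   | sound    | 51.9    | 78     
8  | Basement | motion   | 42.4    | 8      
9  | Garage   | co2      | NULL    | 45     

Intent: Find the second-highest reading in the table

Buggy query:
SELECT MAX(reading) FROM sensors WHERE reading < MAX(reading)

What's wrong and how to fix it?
Bug: The inner MAX is an aggregate inside WHERE, which is not allowed

Fix: Compute the overall MAX in a subquery, then take MAX of rows below it

Corrected query:
SELECT MAX(reading) FROM sensors WHERE reading < (SELECT MAX(reading) FROM sensors)

Result:
MAX(reading)
------------
52.3        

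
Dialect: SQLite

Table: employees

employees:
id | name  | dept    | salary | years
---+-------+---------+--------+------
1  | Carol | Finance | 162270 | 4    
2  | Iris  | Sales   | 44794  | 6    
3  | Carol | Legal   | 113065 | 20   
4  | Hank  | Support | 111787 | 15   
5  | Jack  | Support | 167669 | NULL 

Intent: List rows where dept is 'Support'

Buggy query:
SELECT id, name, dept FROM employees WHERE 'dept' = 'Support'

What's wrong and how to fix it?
Bug: Single quotes denote string literals in SQL; the column name is being compared as a constant string

Fix: Remove the quotes around the column name (or use double quotes for an identifier)

Corrected query:
SELECT id, name, dept FROM employees WHERE dept = 'Support'

Result:
id | name | dept   
---+------+--------
4  | Hank | Support
5  | Jack | Support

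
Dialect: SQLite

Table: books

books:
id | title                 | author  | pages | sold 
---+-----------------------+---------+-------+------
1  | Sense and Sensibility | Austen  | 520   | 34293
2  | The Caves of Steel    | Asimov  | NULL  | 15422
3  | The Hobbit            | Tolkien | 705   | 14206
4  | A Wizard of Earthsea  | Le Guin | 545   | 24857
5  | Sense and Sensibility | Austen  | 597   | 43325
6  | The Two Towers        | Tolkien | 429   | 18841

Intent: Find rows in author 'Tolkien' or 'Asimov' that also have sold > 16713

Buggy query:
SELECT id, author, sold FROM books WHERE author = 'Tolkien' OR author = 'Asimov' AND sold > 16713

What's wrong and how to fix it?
Bug: AND binds tighter than OR, so this parses as author = 'Tolkien' OR (author = 'Asimov' AND sold > 16713)

Fix: Add parentheses around the OR so the AND applies to both alternatives

Corrected query:
SELECT id, author, sold FROM books WHERE (author = 'Tolkien' OR author = 'Asimov') AND sold > 16713

Result:
id | author  | sold 
---+---------+------
6  | Tolkien | 18841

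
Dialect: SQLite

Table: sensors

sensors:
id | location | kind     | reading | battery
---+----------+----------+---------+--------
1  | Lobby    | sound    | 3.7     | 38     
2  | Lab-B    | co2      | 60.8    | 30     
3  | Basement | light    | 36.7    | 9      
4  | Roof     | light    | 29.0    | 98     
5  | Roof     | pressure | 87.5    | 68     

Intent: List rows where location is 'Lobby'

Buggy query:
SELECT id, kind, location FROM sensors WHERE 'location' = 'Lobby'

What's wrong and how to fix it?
Bug: Single quotes denote string literals in SQL; the column name is being compared as a constant string

Fix: Reference the column as location without single quotes

Corrected query:
SELECT id, kind, location FROM sensors WHERE location = 'Lobby'

Result:
id | kind  | location
---+-------+---------
1  | sound | Lobby   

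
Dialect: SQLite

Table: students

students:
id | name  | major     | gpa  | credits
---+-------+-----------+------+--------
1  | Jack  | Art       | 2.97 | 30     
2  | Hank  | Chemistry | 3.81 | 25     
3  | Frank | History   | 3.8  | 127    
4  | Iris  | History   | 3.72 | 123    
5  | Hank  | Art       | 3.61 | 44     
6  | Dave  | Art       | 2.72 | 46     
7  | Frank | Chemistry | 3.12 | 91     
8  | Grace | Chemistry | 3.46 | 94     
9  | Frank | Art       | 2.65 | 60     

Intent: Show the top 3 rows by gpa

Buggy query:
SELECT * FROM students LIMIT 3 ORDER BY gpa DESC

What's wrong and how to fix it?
Bug: ORDER BY cannot follow LIMIT; LIMIT is the final clause

Fix: Sort with ORDER BY, then apply LIMIT

Corrected query:
SELECT * FROM students ORDER BY gpa DESC LIMIT 3

Result:
id | name  | major     | gpa  | credits
---+-------+-----------+------+--------
2  | Hank  | Chemistry | 3.81 | 25     
3  | Frank | History   | 3.8  | 127    
4  | Iris  | History   | 3.72 | 123    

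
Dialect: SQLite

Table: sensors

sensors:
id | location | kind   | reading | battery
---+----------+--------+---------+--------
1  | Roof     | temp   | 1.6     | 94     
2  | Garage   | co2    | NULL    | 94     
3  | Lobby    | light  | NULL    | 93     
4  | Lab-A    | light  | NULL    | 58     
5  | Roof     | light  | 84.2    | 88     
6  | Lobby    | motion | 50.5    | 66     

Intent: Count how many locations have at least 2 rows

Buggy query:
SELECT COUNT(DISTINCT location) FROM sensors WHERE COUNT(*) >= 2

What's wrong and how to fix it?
Bug: COUNT(*) cannot appear in WHERE; the per-group count doesn't exist yet

Fix: Group first with HAVING COUNT(*) >= 2, then COUNT the resulting groups

Corrected query:
SELECT COUNT(*) FROM (SELECT location FROM sensors GROUP BY location HAVING COUNT(*) >= 2)

Result:
COUNT(*)
--------
2       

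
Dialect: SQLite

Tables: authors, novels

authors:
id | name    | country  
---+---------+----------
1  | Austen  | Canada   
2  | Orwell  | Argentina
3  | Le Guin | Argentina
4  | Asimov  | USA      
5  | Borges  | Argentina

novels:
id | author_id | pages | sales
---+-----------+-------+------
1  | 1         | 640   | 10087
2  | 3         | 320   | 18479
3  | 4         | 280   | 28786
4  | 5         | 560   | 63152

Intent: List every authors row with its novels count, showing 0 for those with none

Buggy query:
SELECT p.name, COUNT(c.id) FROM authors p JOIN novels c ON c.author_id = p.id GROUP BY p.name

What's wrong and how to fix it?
Bug: INNER JOIN drops authors rows that have no matching novels rows

Fix: Switch to LEFT JOIN to retain unmatched parent rows

Corrected query:
SELECT p.name, COUNT(c.id) FROM authors p LEFT JOIN novels c ON c.author_id = p.id GROUP BY p.name

Result:
name    | COUNT(c.id)
--------+------------
Asimov  | 1          
Austen  | 1          
Borges  | 1          
Le Guin | 1          
Orwell  | 0          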